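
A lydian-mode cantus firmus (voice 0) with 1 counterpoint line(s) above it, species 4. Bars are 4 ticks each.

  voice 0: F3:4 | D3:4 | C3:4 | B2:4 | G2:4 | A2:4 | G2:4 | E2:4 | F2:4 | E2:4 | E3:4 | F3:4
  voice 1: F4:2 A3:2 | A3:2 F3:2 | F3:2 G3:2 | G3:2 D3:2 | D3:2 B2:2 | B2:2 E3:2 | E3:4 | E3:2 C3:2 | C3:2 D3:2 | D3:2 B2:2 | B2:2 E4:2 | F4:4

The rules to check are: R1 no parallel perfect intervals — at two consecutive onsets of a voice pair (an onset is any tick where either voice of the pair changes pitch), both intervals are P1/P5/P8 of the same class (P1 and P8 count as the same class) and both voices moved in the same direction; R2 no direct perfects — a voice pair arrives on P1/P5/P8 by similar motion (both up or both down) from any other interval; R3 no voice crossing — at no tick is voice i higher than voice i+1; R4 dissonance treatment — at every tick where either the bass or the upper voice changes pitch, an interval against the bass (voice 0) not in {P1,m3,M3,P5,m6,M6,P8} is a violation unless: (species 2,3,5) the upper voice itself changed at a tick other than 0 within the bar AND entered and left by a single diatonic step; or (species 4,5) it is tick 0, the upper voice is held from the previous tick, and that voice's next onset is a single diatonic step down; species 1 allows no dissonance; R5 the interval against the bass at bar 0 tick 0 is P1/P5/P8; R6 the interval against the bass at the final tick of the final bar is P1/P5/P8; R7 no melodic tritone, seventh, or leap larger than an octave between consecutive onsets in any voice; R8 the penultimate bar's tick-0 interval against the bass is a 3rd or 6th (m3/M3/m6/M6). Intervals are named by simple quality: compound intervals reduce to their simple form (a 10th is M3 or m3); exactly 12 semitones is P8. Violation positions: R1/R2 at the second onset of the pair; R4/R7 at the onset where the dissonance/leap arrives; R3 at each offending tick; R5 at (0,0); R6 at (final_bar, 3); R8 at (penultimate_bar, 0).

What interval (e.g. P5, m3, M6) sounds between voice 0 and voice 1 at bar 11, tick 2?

P8

voice 0=F3 voice 1=F4 -> P8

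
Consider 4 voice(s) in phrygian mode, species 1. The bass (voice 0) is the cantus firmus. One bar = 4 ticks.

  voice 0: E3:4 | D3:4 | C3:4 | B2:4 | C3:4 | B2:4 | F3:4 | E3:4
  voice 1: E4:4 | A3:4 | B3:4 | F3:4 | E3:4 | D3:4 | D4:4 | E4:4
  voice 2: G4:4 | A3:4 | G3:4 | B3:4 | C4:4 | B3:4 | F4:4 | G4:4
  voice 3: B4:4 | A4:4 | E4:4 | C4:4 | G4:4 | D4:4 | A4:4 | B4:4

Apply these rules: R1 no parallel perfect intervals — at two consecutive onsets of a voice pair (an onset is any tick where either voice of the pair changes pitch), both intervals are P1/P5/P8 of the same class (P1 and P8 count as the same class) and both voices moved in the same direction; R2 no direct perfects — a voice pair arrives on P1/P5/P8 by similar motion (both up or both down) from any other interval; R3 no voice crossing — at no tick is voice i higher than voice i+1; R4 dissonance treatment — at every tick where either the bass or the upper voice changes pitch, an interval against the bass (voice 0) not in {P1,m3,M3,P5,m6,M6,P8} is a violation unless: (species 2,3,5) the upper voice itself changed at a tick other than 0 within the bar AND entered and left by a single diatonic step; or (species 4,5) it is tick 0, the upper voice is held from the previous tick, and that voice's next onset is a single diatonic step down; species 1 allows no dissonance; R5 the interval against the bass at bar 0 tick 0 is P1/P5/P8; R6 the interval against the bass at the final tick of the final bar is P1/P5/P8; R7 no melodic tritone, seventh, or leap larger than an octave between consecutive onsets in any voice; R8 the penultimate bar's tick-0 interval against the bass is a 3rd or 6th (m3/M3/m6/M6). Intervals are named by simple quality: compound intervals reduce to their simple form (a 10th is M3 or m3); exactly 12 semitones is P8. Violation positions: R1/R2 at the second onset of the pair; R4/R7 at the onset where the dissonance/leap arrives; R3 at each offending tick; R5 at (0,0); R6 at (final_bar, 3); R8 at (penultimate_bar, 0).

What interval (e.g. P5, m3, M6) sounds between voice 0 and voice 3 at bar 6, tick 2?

M3

voice 0=F3 voice 3=A4 -> M3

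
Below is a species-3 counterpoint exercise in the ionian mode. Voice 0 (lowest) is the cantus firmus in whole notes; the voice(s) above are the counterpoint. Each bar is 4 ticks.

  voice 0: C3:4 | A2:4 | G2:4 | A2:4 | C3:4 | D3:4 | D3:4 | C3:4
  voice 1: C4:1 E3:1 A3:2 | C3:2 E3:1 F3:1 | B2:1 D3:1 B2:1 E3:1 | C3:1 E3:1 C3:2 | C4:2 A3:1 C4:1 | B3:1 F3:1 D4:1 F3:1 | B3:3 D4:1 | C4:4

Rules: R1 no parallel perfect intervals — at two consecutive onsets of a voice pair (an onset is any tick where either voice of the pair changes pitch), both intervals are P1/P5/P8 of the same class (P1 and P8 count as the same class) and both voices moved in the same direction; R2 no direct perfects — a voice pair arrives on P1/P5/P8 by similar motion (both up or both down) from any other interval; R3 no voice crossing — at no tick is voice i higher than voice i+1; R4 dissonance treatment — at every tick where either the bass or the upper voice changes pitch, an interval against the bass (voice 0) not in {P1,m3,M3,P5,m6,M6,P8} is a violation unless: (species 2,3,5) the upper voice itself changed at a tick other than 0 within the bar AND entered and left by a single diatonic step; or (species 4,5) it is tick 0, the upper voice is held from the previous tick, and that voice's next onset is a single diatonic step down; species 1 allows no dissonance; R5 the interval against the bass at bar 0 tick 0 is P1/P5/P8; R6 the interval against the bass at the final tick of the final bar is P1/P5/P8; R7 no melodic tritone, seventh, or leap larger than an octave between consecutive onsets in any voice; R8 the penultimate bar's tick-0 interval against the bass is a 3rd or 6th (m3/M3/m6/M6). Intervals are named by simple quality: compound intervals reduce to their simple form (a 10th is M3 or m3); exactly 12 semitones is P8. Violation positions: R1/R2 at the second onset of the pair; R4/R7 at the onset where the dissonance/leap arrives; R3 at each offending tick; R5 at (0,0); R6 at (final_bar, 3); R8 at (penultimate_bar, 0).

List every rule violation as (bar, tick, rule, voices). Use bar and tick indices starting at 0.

bar 0: v0=C3 v1=C4 downbeat P8
bar 1: v0=A2 v1=C3 downbeat m3
bar 2: v0=G2 v1=B2 downbeat M3
bar 3: v0=A2 v1=C3 downbeat m3
bar 4: v0=C3 v1=C4 downbeat P8
bar 5: v0=D3 v1=B3 downbeat M6
bar 6: v0=D3 v1=B3 downbeat M6
bar 7: v0=C3 v1=C4 downbeat P8
  -> R7 @ bar 2 tick 0 v(1,): F3->B2 leap 6st
  -> R2 @ bar 4 tick 0 v(0, 1): A2/C3 m3 -> C3/C4 P8 similar
  -> R7 @ bar 5 tick 1 v(1,): B3->F3 leap 6st
  -> R7 @ bar 6 tick 0 v(1,): F3->B3 leap 6st
  -> R1 @ bar 7 tick 0 v(0, 1): D3/D4 P8 -> C3/C4 P8 similar

(2, 0, R7, (1,))
(4, 0, R2, (0, 1))
(5, 1, R7, (1,))
(6, 0, R7, (1,))
(7, 0, R1, (0, 1))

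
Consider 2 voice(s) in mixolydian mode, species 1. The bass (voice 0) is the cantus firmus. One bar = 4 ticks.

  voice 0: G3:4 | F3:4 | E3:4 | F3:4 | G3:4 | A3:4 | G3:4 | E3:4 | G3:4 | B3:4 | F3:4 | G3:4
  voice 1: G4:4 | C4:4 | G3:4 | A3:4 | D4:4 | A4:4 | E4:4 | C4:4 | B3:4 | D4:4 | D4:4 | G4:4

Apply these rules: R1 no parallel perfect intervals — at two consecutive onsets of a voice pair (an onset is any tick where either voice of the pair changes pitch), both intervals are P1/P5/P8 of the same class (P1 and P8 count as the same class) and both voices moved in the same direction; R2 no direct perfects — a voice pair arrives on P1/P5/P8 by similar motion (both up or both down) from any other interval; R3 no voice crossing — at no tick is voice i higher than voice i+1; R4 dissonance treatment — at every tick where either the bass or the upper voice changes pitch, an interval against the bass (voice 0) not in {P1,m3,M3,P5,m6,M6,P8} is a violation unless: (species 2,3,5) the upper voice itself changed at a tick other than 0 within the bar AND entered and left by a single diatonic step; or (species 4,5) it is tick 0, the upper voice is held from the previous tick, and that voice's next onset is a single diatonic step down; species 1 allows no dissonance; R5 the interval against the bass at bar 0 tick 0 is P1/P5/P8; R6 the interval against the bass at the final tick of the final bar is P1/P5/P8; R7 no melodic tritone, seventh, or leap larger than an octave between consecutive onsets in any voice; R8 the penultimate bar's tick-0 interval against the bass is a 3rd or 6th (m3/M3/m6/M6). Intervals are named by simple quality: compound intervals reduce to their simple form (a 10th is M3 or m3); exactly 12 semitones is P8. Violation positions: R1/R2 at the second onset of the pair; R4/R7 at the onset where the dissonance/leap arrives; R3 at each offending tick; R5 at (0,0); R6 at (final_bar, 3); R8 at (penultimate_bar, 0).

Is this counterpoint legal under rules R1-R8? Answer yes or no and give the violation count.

bar 0: v0=G3 v1=G4 (P8)
bar 1: v0=F3 v1=C4 (P5)
bar 2: v0=E3 v1=G3 (m3)
bar 3: v0=F3 v1=A3 (M3)
bar 4: v0=G3 v1=D4 (P5)
bar 5: v0=A3 v1=A4 (P8)
bar 6: v0=G3 v1=E4 (M6)
bar 7: v0=E3 v1=C4 (m6)
bar 8: v0=G3 v1=B3 (M3)
bar 9: v0=B3 v1=D4 (m3)
bar 10: v0=F3 v1=D4 (M6)
bar 11: v0=G3 v1=G4 (P8)
  R2 @ bar1.0: G3/G4 P8 -> F3/C4 P5 similar
  R2 @ bar4.0: F3/A3 M3 -> G3/D4 P5 similar
  R2 @ bar5.0: G3/D4 P5 -> A3/A4 P8 similar
  R7 @ bar10.0: B3->F3 leap 6st
  R2 @ bar11.0: F3/D4 M6 -> G3/G4 P8 similar

No (5 violations)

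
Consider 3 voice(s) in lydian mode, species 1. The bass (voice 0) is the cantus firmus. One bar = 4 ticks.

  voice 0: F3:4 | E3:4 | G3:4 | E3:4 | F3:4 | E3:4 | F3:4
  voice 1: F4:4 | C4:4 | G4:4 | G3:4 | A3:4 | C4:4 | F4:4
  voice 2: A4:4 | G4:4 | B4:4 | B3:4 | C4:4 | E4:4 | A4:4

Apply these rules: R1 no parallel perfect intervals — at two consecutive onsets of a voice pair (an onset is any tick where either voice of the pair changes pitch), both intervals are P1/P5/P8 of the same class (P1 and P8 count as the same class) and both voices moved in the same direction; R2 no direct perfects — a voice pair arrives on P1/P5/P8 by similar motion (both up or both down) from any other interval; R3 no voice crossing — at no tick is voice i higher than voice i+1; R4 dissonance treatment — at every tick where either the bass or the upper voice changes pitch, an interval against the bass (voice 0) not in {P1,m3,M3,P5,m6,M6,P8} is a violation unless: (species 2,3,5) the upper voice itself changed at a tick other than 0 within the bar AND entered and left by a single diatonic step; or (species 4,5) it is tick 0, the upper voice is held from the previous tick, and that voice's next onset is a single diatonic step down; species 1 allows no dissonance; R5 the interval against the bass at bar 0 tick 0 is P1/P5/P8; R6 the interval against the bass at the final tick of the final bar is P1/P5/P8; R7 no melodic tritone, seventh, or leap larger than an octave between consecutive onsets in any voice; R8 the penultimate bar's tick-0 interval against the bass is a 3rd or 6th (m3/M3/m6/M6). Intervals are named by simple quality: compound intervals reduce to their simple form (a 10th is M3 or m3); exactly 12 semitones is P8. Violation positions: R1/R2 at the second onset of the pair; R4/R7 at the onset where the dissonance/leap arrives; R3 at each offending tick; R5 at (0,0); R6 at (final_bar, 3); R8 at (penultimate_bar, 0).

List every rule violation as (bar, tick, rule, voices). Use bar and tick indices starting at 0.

(0, 0, R5, (0, 2))
(1, 0, R2, (1, 2))
(2, 0, R2, (0, 1))
(3, 0, R2, (0, 2))
(4, 0, R1, (0, 2))
(5, 0, R8, (0, 2))
(6, 0, R2, (0, 1))
(6, 3, R6, (0, 2))

bar 0: v0=F3 v1=F4 v2=A4 downbeat M3
bar 1: v0=E3 v1=C4 v2=G4 downbeat m3
bar 2: v0=G3 v1=G4 v2=B4 downbeat M3
bar 3: v0=E3 v1=G3 v2=B3 downbeat P5
bar 4: v0=F3 v1=A3 v2=C4 downbeat P5
bar 5: v0=E3 v1=C4 v2=E4 downbeat P8
bar 6: v0=F3 v1=F4 v2=A4 downbeat M3
  -> R5 @ bar 0 tick 0 v(0, 2): opens on M3
  -> R2 @ bar 1 tick 0 v(1, 2): F4/A4 M3 -> C4/G4 P5 similar
  -> R2 @ bar 2 tick 0 v(0, 1): E3/C4 m6 -> G3/G4 P8 similar
  -> R2 @ bar 3 tick 0 v(0, 2): G3/B4 M3 -> E3/B3 P5 similar
  -> R1 @ bar 4 tick 0 v(0, 2): E3/B3 P5 -> F3/C4 P5 similar
  -> R8 @ bar 5 tick 0 v(0, 2): penult P8 not 3rd/6th
  -> R2 @ bar 6 tick 0 v(0, 1): E3/C4 m6 -> F3/F4 P8 similar
  -> R6 @ bar 6 tick 3 v(0, 2): closes on M3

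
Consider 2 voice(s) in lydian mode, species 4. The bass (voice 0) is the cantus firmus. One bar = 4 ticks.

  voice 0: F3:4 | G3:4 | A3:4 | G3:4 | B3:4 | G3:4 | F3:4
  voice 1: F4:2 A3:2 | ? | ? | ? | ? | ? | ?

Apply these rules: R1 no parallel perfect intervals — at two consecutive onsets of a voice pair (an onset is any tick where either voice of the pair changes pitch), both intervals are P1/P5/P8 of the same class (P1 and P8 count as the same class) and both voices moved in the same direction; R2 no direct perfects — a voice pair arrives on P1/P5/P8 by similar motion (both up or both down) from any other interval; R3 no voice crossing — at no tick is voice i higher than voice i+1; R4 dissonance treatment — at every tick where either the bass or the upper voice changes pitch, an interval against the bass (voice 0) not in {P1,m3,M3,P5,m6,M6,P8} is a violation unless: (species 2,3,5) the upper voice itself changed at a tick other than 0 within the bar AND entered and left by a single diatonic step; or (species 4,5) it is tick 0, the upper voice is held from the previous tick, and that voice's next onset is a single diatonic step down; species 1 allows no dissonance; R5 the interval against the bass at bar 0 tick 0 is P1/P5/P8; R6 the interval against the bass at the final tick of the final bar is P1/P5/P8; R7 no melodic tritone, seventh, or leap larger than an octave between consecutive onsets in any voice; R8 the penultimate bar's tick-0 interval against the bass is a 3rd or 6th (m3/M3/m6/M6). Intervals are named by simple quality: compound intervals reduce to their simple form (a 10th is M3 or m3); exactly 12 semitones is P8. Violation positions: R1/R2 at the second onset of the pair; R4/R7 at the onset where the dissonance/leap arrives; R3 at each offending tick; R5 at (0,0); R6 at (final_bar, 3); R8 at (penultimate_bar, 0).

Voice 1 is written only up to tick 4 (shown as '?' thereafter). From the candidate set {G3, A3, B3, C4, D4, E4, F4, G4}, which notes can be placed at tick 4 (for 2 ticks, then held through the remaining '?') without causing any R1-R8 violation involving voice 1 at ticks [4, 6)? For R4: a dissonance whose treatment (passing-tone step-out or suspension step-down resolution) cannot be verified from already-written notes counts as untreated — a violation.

G3: legal
A3: violates R4
B3: legal
C4: violates R4
D4: violates R2
E4: legal
F4: violates R4
G4: violates R2,R7

{B3, E4, G3}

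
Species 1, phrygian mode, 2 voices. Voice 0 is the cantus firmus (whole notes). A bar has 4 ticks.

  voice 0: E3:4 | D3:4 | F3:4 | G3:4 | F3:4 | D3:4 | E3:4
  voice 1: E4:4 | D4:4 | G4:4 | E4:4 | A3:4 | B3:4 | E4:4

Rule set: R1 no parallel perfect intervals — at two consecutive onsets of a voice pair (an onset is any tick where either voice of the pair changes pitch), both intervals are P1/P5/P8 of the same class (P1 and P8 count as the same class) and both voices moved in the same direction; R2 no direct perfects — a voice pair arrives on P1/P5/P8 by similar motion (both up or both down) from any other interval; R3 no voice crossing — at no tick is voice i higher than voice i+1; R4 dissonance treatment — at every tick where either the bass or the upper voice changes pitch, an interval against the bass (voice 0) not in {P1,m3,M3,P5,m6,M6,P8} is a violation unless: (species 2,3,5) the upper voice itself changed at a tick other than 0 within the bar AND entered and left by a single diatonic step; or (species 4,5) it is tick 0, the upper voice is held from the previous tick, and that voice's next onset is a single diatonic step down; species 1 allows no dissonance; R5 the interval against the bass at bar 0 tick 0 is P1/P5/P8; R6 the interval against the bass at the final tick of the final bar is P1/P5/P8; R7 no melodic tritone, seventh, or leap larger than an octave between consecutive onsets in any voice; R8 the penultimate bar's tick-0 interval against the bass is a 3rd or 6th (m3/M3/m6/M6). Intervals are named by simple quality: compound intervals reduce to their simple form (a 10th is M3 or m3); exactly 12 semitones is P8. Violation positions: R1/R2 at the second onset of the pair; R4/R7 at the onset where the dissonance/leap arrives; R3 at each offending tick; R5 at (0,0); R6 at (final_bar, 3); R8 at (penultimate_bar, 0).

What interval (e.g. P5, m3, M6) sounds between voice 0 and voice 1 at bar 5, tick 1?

voice 0=D3 voice 1=B3 -> M6

M6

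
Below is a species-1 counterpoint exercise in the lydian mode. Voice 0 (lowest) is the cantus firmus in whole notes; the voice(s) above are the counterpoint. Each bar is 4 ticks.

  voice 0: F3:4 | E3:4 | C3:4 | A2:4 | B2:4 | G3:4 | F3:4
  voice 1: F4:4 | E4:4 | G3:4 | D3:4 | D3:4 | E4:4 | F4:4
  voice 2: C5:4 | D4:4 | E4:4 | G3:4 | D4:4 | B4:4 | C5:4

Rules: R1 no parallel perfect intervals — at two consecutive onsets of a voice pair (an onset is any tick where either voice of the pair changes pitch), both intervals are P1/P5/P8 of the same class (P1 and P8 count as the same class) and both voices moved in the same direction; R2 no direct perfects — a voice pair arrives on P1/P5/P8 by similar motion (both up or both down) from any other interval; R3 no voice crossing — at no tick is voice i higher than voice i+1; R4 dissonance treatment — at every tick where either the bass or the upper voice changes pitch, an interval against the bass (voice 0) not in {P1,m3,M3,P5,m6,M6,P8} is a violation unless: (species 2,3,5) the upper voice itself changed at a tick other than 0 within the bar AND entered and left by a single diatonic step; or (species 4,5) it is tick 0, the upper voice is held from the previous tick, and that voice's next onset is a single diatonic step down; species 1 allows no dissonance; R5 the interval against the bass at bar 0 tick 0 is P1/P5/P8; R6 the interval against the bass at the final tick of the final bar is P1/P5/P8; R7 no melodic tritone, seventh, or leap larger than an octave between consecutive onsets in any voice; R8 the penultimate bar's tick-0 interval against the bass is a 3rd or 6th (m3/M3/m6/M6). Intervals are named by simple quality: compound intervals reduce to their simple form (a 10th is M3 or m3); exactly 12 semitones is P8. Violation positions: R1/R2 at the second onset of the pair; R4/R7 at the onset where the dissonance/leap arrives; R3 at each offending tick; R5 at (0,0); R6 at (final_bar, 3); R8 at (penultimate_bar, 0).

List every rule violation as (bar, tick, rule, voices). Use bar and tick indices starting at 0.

(1, 0, R1, (0, 1))
(1, 0, R3, (1, 2))
(1, 0, R4, (0, 2))
(1, 0, R7, (2,))
(1, 1, R3, (1, 2))
(1, 2, R3, (1, 2))
(1, 3, R3, (1, 2))
(2, 0, R2, (0, 1))
(3, 0, R4, (0, 1))
(3, 0, R4, (0, 2))
(5, 0, R2, (1, 2))
(5, 0, R7, (1,))
(6, 0, R1, (1, 2))

bar 0: v0=F3 v1=F4 v2=C5 downbeat P5
bar 1: v0=E3 v1=E4 v2=D4 downbeat m7
bar 2: v0=C3 v1=G3 v2=E4 downbeat M3
bar 3: v0=A2 v1=D3 v2=G3 downbeat m7
bar 4: v0=B2 v1=D3 v2=D4 downbeat m3
bar 5: v0=G3 v1=E4 v2=B4 downbeat M3
bar 6: v0=F3 v1=F4 v2=C5 downbeat P5
  -> R1 @ bar 1 tick 0 v(0, 1): F3/F4 P8 -> E3/E4 P8 similar
  -> R3 @ bar 1 tick 0 v(1, 2): E4 above D4
  -> R4 @ bar 1 tick 0 v(0, 2): E3/D4 m7 untreated
  -> R7 @ bar 1 tick 0 v(2,): C5->D4 leap 10st
  -> R3 @ bar 1 tick 1 v(1, 2): E4 above D4
  -> R3 @ bar 1 tick 2 v(1, 2): E4 above D4
  -> R3 @ bar 1 tick 3 v(1, 2): E4 above D4
  -> R2 @ bar 2 tick 0 v(0, 1): E3/E4 P8 -> C3/G3 P5 similar
  -> R4 @ bar 3 tick 0 v(0, 1): A2/D3 P4 untreated
  -> R4 @ bar 3 tick 0 v(0, 2): A2/G3 m7 untreated
  -> R2 @ bar 5 tick 0 v(1, 2): D3/D4 P8 -> E4/B4 P5 similar
  -> R7 @ bar 5 tick 0 v(1,): D3->E4 leap 14st
  -> R1 @ bar 6 tick 0 v(1, 2): E4/B4 P5 -> F4/C5 P5 similar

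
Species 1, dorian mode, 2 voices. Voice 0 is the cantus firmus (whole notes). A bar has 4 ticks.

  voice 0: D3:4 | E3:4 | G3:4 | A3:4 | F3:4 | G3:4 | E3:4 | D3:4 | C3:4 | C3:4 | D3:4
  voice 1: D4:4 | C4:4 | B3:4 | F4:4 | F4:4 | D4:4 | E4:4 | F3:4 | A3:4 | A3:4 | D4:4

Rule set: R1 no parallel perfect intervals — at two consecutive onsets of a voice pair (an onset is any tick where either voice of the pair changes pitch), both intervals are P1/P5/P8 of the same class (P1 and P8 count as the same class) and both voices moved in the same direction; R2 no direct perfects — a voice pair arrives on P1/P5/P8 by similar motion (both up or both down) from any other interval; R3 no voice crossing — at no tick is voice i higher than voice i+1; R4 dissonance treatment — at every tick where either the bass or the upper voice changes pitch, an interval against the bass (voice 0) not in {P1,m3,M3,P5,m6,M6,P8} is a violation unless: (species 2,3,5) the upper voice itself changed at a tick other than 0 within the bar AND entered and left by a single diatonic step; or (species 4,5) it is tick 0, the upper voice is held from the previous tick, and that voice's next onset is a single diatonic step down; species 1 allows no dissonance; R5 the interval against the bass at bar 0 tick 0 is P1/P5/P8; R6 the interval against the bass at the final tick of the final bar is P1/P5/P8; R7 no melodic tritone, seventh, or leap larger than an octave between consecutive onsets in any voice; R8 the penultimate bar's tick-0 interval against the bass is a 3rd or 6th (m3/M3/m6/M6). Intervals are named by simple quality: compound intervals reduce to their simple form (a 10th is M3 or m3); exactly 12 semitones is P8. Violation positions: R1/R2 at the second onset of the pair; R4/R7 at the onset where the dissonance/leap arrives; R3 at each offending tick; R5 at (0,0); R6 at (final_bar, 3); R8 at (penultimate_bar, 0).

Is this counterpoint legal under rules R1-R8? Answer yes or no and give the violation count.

bar 0: v0=D3 v1=D4 (P8)
bar 1: v0=E3 v1=C4 (m6)
bar 2: v0=G3 v1=B3 (M3)
bar 3: v0=A3 v1=F4 (m6)
bar 4: v0=F3 v1=F4 (P8)
bar 5: v0=G3 v1=D4 (P5)
bar 6: v0=E3 v1=E4 (P8)
bar 7: v0=D3 v1=F3 (m3)
bar 8: v0=C3 v1=A3 (M6)
bar 9: v0=C3 v1=A3 (M6)
bar 10: v0=D3 v1=D4 (P8)
  R7 @ bar3.0: B3->F4 leap 6st
  R7 @ bar7.0: E4->F3 leap 11st
  R2 @ bar10.0: C3/A3 M6 -> D3/D4 P8 similar

No (3 violations)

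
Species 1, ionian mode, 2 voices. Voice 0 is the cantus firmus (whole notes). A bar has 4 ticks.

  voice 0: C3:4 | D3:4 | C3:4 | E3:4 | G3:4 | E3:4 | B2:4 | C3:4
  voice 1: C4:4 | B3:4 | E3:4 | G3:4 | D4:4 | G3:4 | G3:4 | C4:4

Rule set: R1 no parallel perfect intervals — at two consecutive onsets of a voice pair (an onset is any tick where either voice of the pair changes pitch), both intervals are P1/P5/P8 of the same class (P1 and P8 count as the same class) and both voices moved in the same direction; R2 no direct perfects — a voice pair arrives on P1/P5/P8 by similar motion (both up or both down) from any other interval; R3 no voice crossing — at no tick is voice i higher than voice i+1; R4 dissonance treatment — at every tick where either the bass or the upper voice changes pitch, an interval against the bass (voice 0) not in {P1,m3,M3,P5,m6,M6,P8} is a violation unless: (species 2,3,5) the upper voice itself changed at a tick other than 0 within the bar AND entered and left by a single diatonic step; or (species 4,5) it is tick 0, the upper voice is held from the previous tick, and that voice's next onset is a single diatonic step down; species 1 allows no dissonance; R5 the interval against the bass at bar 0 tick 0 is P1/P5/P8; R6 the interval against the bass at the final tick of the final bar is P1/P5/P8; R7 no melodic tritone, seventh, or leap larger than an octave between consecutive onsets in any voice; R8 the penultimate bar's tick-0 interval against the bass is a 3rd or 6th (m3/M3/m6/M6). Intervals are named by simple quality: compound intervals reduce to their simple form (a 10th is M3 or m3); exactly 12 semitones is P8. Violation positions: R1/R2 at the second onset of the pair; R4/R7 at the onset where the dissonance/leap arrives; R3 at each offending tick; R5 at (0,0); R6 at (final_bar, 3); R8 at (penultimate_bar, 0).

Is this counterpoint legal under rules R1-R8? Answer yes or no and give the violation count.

No (2 violations)

bar 0: v0=C3 v1=C4 (P8)
bar 1: v0=D3 v1=B3 (M6)
bar 2: v0=C3 v1=E3 (M3)
bar 3: v0=E3 v1=G3 (m3)
bar 4: v0=G3 v1=D4 (P5)
bar 5: v0=E3 v1=G3 (m3)
bar 6: v0=B2 v1=G3 (m6)
bar 7: v0=C3 v1=C4 (P8)
  R2 @ bar4.0: E3/G3 m3 -> G3/D4 P5 similar
  R2 @ bar7.0: B2/G3 m6 -> C3/C4 P8 similar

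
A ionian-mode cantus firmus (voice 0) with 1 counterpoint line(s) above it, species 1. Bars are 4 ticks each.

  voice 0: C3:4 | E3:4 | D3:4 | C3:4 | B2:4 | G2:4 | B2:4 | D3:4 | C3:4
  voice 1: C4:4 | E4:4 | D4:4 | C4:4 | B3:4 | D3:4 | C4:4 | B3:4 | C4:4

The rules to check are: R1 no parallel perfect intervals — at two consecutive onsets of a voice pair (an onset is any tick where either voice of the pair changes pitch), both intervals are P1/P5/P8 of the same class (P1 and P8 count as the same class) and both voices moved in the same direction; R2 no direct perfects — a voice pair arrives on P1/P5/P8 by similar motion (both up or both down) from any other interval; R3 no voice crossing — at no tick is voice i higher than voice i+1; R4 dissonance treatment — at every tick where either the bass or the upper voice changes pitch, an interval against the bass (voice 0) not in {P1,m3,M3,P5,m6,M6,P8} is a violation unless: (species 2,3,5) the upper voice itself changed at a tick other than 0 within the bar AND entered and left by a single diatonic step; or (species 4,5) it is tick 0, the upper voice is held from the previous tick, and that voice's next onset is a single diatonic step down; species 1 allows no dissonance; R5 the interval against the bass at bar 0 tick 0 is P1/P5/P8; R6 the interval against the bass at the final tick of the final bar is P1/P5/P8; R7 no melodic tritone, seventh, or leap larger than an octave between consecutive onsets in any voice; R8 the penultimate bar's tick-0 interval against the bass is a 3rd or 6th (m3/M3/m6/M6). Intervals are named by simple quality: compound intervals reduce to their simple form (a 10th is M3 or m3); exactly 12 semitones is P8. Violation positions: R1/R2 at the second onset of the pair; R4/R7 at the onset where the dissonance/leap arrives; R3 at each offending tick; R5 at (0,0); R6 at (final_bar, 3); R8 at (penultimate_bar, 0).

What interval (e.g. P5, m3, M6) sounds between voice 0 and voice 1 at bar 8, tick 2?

voice 0=C3 voice 1=C4 -> P8

P8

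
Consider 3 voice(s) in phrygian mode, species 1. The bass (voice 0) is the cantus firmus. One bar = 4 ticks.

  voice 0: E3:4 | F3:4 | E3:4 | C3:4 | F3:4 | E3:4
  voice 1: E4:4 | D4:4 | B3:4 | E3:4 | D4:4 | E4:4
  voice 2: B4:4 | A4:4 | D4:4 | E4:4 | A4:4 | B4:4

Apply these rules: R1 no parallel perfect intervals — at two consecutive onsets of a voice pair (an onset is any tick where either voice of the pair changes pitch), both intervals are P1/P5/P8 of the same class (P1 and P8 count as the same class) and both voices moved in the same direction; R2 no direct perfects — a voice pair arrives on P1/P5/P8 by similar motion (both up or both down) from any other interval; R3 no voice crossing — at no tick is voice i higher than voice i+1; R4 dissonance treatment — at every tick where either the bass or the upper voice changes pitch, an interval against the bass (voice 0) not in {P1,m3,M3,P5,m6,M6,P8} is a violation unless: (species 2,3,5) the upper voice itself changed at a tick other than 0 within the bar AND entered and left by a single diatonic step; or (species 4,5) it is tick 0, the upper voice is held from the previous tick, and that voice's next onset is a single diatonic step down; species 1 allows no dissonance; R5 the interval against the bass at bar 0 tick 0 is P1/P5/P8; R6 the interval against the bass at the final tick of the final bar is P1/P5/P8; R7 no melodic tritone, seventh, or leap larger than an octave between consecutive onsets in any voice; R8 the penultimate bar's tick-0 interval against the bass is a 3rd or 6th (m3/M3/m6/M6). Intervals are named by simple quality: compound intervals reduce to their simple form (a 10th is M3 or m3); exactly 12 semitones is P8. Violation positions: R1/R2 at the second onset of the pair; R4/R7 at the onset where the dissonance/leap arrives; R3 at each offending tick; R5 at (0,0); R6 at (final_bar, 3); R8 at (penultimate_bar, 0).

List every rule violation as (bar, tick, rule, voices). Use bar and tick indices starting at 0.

(1, 0, R1, (1, 2))
(2, 0, R2, (0, 1))
(2, 0, R4, (0, 2))
(4, 0, R2, (1, 2))
(4, 0, R7, (1,))
(5, 0, R1, (1, 2))

bar 0: v0=E3 v1=E4 v2=B4 downbeat P5
bar 1: v0=F3 v1=D4 v2=A4 downbeat M3
bar 2: v0=E3 v1=B3 v2=D4 downbeat m7
bar 3: v0=C3 v1=E3 v2=E4 downbeat M3
bar 4: v0=F3 v1=D4 v2=A4 downbeat M3
bar 5: v0=E3 v1=E4 v2=B4 downbeat P5
  -> R1 @ bar 1 tick 0 v(1, 2): E4/B4 P5 -> D4/A4 P5 similar
  -> R2 @ bar 2 tick 0 v(0, 1): F3/D4 M6 -> E3/B3 P5 similar
  -> R4 @ bar 2 tick 0 v(0, 2): E3/D4 m7 untreated
  -> R2 @ bar 4 tick 0 v(1, 2): E3/E4 P8 -> D4/A4 P5 similar
  -> R7 @ bar 4 tick 0 v(1,): E3->D4 leap 10st
  -> R1 @ bar 5 tick 0 v(1, 2): D4/A4 P5 -> E4/B4 P5 similar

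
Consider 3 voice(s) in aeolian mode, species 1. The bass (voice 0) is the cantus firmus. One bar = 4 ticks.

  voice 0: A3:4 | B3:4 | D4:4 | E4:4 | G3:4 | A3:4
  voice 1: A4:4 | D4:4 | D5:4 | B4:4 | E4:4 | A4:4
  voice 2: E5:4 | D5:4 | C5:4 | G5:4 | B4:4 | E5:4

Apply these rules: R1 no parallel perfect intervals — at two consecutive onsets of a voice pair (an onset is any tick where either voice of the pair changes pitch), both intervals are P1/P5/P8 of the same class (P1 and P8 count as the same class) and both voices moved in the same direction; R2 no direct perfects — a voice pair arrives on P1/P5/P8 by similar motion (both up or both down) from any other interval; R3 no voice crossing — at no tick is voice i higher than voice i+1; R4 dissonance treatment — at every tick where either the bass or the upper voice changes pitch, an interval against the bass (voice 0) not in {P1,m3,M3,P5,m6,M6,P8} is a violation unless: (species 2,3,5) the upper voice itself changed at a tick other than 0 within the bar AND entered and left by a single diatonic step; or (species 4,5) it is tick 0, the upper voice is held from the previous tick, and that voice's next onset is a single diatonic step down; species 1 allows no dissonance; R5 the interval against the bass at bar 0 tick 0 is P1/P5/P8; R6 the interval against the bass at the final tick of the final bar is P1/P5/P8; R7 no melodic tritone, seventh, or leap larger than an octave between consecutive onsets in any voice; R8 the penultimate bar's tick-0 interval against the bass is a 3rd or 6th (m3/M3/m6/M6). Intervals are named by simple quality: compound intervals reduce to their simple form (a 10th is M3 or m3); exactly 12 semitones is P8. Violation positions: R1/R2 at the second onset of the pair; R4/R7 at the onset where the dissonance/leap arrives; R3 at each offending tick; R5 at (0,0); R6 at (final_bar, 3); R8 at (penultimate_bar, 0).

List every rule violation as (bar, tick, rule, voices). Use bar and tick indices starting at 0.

bar 0: v0=A3 v1=A4 v2=E5 downbeat P5
bar 1: v0=B3 v1=D4 v2=D5 downbeat m3
bar 2: v0=D4 v1=D5 v2=C5 downbeat m7
bar 3: v0=E4 v1=B4 v2=G5 downbeat m3
bar 4: v0=G3 v1=E4 v2=B4 downbeat M3
bar 5: v0=A3 v1=A4 v2=E5 downbeat P5
  -> R2 @ bar 1 tick 0 v(1, 2): A4/E5 P5 -> D4/D5 P8 similar
  -> R2 @ bar 2 tick 0 v(0, 1): B3/D4 m3 -> D4/D5 P8 similar
  -> R3 @ bar 2 tick 0 v(1, 2): D5 above C5
  -> R4 @ bar 2 tick 0 v(0, 2): D4/C5 m7 untreated
  -> R3 @ bar 2 tick 1 v(1, 2): D5 above C5
  -> R3 @ bar 2 tick 2 v(1, 2): D5 above C5
  -> R3 @ bar 2 tick 3 v(1, 2): D5 above C5
  -> R2 @ bar 4 tick 0 v(1, 2): B4/G5 m6 -> E4/B4 P5 similar
  -> R1 @ bar 5 tick 0 v(1, 2): E4/B4 P5 -> A4/E5 P5 similar
  -> R2 @ bar 5 tick 0 v(0, 1): G3/E4 M6 -> A3/A4 P8 similar
  -> R2 @ bar 5 tick 0 v(0, 2): G3/B4 M3 -> A3/E5 P5 similar

(1, 0, R2, (1, 2))
(2, 0, R2, (0, 1))
(2, 0, R3, (1, 2))
(2, 0, R4, (0, 2))
(2, 1, R3, (1, 2))
(2, 2, R3, (1, 2))
(2, 3, R3, (1, 2))
(4, 0, R2, (1, 2))
(5, 0, R1, (1, 2))
(5, 0, R2, (0, 1))
(5, 0, R2, (0, 2))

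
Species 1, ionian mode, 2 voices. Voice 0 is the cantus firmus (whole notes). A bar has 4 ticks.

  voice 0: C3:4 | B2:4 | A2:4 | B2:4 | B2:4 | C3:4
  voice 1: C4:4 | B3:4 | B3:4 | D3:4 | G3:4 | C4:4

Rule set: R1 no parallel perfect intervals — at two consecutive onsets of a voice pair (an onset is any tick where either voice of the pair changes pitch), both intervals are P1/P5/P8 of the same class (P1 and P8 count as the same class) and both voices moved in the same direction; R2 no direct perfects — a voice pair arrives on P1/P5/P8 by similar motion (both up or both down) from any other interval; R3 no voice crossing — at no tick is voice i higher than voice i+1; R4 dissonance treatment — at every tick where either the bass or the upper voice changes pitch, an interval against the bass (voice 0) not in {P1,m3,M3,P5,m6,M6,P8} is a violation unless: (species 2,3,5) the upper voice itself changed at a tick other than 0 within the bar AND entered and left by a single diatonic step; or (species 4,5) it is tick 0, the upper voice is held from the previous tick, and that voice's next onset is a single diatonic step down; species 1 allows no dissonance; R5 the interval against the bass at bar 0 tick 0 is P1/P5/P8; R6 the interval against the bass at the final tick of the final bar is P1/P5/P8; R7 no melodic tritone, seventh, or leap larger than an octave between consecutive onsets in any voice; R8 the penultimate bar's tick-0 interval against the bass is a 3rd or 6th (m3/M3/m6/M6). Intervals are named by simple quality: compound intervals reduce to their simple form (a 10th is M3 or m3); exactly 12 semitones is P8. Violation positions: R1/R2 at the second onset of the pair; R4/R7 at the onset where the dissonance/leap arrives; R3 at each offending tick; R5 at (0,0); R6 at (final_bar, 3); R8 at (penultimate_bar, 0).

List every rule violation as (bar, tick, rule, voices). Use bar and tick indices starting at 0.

bar 0: v0=C3 v1=C4 downbeat P8
bar 1: v0=B2 v1=B3 downbeat P8
bar 2: v0=A2 v1=B3 downbeat M2
bar 3: v0=B2 v1=D3 downbeat m3
bar 4: v0=B2 v1=G3 downbeat m6
bar 5: v0=C3 v1=C4 downbeat P8
  -> R1 @ bar 1 tick 0 v(0, 1): C3/C4 P8 -> B2/B3 P8 similar
  -> R4 @ bar 2 tick 0 v(0, 1): A2/B3 M2 untreated
  -> R2 @ bar 5 tick 0 v(0, 1): B2/G3 m6 -> C3/C4 P8 similar

(1, 0, R1, (0, 1))
(2, 0, R4, (0, 1))
(5, 0, R2, (0, 1))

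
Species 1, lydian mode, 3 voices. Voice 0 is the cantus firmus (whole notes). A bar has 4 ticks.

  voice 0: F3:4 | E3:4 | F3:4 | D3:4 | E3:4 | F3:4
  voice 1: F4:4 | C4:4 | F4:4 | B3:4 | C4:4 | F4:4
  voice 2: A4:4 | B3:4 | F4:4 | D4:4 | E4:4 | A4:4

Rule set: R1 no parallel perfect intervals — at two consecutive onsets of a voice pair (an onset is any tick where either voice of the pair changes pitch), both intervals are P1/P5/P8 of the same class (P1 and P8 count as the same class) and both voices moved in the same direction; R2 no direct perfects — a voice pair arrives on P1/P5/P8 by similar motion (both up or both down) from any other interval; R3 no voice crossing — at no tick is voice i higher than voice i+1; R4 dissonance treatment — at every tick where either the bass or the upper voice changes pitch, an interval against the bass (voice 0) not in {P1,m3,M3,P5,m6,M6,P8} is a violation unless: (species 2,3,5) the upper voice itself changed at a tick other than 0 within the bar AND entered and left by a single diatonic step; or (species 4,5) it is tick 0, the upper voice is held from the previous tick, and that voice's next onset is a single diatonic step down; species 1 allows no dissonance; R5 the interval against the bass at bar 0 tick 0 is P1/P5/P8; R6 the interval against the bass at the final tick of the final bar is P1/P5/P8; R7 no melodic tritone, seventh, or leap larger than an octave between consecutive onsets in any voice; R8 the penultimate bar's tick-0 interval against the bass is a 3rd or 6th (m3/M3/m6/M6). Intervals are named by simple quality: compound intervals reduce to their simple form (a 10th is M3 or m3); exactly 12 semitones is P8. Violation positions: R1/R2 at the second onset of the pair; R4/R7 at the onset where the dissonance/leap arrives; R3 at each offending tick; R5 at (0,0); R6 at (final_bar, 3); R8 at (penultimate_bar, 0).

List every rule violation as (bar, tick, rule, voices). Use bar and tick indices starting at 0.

bar 0: v0=F3 v1=F4 v2=A4 downbeat M3
bar 1: v0=E3 v1=C4 v2=B3 downbeat P5
bar 2: v0=F3 v1=F4 v2=F4 downbeat P8
bar 3: v0=D3 v1=B3 v2=D4 downbeat P8
bar 4: v0=E3 v1=C4 v2=E4 downbeat P8
bar 5: v0=F3 v1=F4 v2=A4 downbeat M3
  -> R5 @ bar 0 tick 0 v(0, 2): opens on M3
  -> R2 @ bar 1 tick 0 v(0, 2): F3/A4 M3 -> E3/B3 P5 similar
  -> R3 @ bar 1 tick 0 v(1, 2): C4 above B3
  -> R7 @ bar 1 tick 0 v(2,): A4->B3 leap 10st
  -> R3 @ bar 1 tick 1 v(1, 2): C4 above B3
  -> R3 @ bar 1 tick 2 v(1, 2): C4 above B3
  -> R3 @ bar 1 tick 3 v(1, 2): C4 above B3
  -> R2 @ bar 2 tick 0 v(0, 1): E3/C4 m6 -> F3/F4 P8 similar
  -> R2 @ bar 2 tick 0 v(0, 2): E3/B3 P5 -> F3/F4 P8 similar
  -> R2 @ bar 2 tick 0 v(1, 2): C4/B3 m2 -> F4/F4 P1 similar
  -> R7 @ bar 2 tick 0 v(2,): B3->F4 leap 6st
  -> R1 @ bar 3 tick 0 v(0, 2): F3/F4 P8 -> D3/D4 P8 similar
  -> R7 @ bar 3 tick 0 v(1,): F4->B3 leap 6st
  -> R1 @ bar 4 tick 0 v(0, 2): D3/D4 P8 -> E3/E4 P8 similar
  -> R8 @ bar 4 tick 0 v(0, 2): penult P8 not 3rd/6th
  -> R2 @ bar 5 tick 0 v(0, 1): E3/C4 m6 -> F3/F4 P8 similar
  -> R6 @ bar 5 tick 3 v(0, 2): closes on M3

(0, 0, R5, (0, 2))
(1, 0, R2, (0, 2))
(1, 0, R3, (1, 2))
(1, 0, R7, (2,))
(1, 1, R3, (1, 2))
(1, 2, R3, (1, 2))
(1, 3, R3, (1, 2))
(2, 0, R2, (0, 1))
(2, 0, R2, (0, 2))
(2, 0, R2, (1, 2))
(2, 0, R7, (2,))
(3, 0, R1, (0, 2))
(3, 0, R7, (1,))
(4, 0, R1, (0, 2))
(4, 0, R8, (0, 2))
(5, 0, R2, (0, 1))
(5, 3, R6, (0, 2))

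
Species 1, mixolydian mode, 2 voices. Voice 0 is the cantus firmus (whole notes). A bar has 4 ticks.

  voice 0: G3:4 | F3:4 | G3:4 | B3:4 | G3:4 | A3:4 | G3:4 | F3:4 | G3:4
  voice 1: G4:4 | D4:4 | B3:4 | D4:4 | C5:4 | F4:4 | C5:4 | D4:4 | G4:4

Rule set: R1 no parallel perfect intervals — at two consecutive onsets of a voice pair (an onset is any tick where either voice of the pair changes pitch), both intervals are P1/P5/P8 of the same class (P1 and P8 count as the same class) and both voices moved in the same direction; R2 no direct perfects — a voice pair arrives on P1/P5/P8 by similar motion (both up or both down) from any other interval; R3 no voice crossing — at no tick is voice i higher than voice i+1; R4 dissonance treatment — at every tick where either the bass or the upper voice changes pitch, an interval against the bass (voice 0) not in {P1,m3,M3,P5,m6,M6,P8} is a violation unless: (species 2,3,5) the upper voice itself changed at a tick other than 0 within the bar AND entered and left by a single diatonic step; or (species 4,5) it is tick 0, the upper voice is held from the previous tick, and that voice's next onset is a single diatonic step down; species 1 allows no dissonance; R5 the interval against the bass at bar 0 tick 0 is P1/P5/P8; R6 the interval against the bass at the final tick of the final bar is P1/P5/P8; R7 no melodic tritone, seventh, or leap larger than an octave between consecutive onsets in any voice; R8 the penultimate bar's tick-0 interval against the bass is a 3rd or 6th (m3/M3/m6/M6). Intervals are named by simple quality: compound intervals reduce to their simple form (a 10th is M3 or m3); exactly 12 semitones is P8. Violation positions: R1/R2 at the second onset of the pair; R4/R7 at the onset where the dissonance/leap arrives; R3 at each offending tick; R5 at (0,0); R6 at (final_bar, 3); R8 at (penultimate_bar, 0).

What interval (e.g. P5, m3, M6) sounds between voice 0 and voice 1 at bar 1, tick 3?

voice 0=F3 voice 1=D4 -> M6

M6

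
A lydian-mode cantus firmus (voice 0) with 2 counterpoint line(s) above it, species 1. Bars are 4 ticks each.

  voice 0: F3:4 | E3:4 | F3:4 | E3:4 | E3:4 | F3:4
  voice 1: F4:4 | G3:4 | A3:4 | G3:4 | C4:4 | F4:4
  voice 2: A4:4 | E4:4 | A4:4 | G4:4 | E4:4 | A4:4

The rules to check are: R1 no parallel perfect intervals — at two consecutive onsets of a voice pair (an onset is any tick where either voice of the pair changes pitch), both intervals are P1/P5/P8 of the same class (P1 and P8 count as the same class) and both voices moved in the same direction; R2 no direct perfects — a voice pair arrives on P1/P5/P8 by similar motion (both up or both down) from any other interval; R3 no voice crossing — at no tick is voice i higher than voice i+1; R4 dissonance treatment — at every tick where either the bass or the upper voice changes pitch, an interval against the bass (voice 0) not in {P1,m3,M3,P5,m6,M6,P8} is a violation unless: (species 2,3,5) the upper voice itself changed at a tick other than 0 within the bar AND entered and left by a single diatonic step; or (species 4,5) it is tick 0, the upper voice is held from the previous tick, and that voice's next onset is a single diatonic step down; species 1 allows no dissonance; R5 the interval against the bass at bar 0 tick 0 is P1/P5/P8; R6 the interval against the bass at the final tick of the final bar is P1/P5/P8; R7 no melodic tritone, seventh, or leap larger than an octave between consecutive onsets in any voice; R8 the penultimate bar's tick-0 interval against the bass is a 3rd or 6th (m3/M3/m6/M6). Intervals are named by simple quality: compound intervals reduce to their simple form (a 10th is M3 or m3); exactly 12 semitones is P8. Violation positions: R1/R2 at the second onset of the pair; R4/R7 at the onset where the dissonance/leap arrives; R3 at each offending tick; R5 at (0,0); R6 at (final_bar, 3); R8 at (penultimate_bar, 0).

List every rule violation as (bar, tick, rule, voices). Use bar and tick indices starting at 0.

bar 0: v0=F3 v1=F4 v2=A4 downbeat M3
bar 1: v0=E3 v1=G3 v2=E4 downbeat P8
bar 2: v0=F3 v1=A3 v2=A4 downbeat M3
bar 3: v0=E3 v1=G3 v2=G4 downbeat m3
bar 4: v0=E3 v1=C4 v2=E4 downbeat P8
bar 5: v0=F3 v1=F4 v2=A4 downbeat M3
  -> R5 @ bar 0 tick 0 v(0, 2): opens on M3
  -> R2 @ bar 1 tick 0 v(0, 2): F3/A4 M3 -> E3/E4 P8 similar
  -> R7 @ bar 1 tick 0 v(1,): F4->G3 leap 10st
  -> R2 @ bar 2 tick 0 v(1, 2): G3/E4 M6 -> A3/A4 P8 similar
  -> R1 @ bar 3 tick 0 v(1, 2): A3/A4 P8 -> G3/G4 P8 similar
  -> R8 @ bar 4 tick 0 v(0, 2): penult P8 not 3rd/6th
  -> R2 @ bar 5 tick 0 v(0, 1): E3/C4 m6 -> F3/F4 P8 similar
  -> R6 @ bar 5 tick 3 v(0, 2): closes on M3

(0, 0, R5, (0, 2))
(1, 0, R2, (0, 2))
(1, 0, R7, (1,))
(2, 0, R2, (1, 2))
(3, 0, R1, (1, 2))
(4, 0, R8, (0, 2))
(5, 0, R2, (0, 1))
(5, 3, R6, (0, 2))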